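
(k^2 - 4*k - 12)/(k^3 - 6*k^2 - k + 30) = (k - 6)/(k^2 - 8*k + 15)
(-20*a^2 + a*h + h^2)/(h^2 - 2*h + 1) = (-20*a^2 + a*h + h^2)/(h^2 - 2*h + 1)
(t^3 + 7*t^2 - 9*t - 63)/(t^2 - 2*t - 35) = (-t^3 - 7*t^2 + 9*t + 63)/(-t^2 + 2*t + 35)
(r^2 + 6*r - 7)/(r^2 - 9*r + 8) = (r + 7)/(r - 8)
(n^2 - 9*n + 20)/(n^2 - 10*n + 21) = (n^2 - 9*n + 20)/(n^2 - 10*n + 21)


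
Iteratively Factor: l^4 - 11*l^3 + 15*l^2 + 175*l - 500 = (l - 5)*(l^3 - 6*l^2 - 15*l + 100) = (l - 5)*(l + 4)*(l^2 - 10*l + 25) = (l - 5)^2*(l + 4)*(l - 5)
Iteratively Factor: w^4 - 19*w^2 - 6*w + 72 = (w + 3)*(w^3 - 3*w^2 - 10*w + 24) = (w - 2)*(w + 3)*(w^2 - w - 12) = (w - 4)*(w - 2)*(w + 3)*(w + 3)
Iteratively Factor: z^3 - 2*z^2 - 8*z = (z + 2)*(z^2 - 4*z) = z*(z + 2)*(z - 4)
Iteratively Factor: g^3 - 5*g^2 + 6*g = (g - 2)*(g^2 - 3*g) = (g - 3)*(g - 2)*(g)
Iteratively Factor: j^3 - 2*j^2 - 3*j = (j + 1)*(j^2 - 3*j) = (j - 3)*(j + 1)*(j)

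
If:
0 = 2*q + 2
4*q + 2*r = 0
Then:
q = -1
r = 2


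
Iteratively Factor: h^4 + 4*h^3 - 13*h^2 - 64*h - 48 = (h + 4)*(h^3 - 13*h - 12) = (h - 4)*(h + 4)*(h^2 + 4*h + 3) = (h - 4)*(h + 3)*(h + 4)*(h + 1)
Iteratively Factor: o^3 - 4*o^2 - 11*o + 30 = (o - 5)*(o^2 + o - 6) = (o - 5)*(o + 3)*(o - 2)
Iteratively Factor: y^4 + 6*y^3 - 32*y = (y + 4)*(y^3 + 2*y^2 - 8*y) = (y + 4)^2*(y^2 - 2*y) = (y - 2)*(y + 4)^2*(y)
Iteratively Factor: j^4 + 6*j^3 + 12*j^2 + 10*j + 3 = (j + 1)*(j^3 + 5*j^2 + 7*j + 3) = (j + 1)*(j + 3)*(j^2 + 2*j + 1) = (j + 1)^2*(j + 3)*(j + 1)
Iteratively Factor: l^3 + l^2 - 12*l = (l + 4)*(l^2 - 3*l) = l*(l + 4)*(l - 3)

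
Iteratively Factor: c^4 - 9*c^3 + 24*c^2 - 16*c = (c - 4)*(c^3 - 5*c^2 + 4*c) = c*(c - 4)*(c^2 - 5*c + 4) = c*(c - 4)*(c - 1)*(c - 4)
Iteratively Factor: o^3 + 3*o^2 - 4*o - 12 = (o + 2)*(o^2 + o - 6) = (o + 2)*(o + 3)*(o - 2)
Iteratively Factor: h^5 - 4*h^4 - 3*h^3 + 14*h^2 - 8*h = (h - 4)*(h^4 - 3*h^2 + 2*h) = (h - 4)*(h + 2)*(h^3 - 2*h^2 + h) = (h - 4)*(h - 1)*(h + 2)*(h^2 - h) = (h - 4)*(h - 1)^2*(h + 2)*(h)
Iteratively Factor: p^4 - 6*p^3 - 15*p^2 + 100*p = (p - 5)*(p^3 - p^2 - 20*p) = (p - 5)*(p + 4)*(p^2 - 5*p) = (p - 5)^2*(p + 4)*(p)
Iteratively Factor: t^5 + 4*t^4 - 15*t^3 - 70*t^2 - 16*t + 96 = (t - 1)*(t^4 + 5*t^3 - 10*t^2 - 80*t - 96) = (t - 1)*(t + 4)*(t^3 + t^2 - 14*t - 24) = (t - 1)*(t + 2)*(t + 4)*(t^2 - t - 12) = (t - 4)*(t - 1)*(t + 2)*(t + 4)*(t + 3)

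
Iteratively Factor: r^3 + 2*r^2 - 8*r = (r + 4)*(r^2 - 2*r) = (r - 2)*(r + 4)*(r)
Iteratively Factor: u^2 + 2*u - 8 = (u + 4)*(u - 2)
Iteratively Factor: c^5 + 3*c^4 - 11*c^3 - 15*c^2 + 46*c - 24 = (c - 1)*(c^4 + 4*c^3 - 7*c^2 - 22*c + 24) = (c - 1)^2*(c^3 + 5*c^2 - 2*c - 24) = (c - 1)^2*(c + 3)*(c^2 + 2*c - 8) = (c - 1)^2*(c + 3)*(c + 4)*(c - 2)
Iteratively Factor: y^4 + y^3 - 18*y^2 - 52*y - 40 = (y + 2)*(y^3 - y^2 - 16*y - 20) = (y + 2)^2*(y^2 - 3*y - 10) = (y + 2)^3*(y - 5)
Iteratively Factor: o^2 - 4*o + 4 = (o - 2)*(o - 2)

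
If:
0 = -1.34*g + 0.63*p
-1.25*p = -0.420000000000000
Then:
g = 0.16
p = 0.34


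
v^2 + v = v*(v + 1)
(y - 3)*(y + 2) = y^2 - y - 6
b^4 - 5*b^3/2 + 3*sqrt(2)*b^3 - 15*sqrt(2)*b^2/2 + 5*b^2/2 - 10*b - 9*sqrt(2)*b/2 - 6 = (b - 3)*(b + 1/2)*(b + sqrt(2))*(b + 2*sqrt(2))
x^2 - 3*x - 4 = (x - 4)*(x + 1)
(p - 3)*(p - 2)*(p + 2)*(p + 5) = p^4 + 2*p^3 - 19*p^2 - 8*p + 60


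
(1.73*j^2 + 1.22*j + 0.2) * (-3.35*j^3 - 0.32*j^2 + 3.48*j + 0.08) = -5.7955*j^5 - 4.6406*j^4 + 4.96*j^3 + 4.32*j^2 + 0.7936*j + 0.016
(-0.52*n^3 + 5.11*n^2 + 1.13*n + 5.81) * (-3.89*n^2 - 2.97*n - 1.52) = 2.0228*n^5 - 18.3335*n^4 - 18.782*n^3 - 33.7242*n^2 - 18.9733*n - 8.8312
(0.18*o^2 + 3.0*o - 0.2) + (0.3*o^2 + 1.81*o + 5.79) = 0.48*o^2 + 4.81*o + 5.59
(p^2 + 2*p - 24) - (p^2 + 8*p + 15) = -6*p - 39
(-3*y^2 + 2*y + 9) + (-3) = -3*y^2 + 2*y + 6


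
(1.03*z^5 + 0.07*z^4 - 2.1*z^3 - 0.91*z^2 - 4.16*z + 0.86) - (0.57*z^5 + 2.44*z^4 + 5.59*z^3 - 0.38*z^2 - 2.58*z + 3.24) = 0.46*z^5 - 2.37*z^4 - 7.69*z^3 - 0.53*z^2 - 1.58*z - 2.38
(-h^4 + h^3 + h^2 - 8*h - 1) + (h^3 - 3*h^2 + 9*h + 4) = -h^4 + 2*h^3 - 2*h^2 + h + 3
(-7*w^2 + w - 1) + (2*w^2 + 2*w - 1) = -5*w^2 + 3*w - 2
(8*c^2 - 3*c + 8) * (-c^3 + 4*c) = -8*c^5 + 3*c^4 + 24*c^3 - 12*c^2 + 32*c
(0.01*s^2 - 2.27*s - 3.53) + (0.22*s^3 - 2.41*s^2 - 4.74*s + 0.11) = 0.22*s^3 - 2.4*s^2 - 7.01*s - 3.42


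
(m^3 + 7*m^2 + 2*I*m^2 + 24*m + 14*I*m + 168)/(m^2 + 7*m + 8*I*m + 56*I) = (m^2 + 2*I*m + 24)/(m + 8*I)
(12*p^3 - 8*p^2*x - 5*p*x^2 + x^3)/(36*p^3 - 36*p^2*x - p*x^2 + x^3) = (2*p + x)/(6*p + x)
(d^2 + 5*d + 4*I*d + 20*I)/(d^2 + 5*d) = (d + 4*I)/d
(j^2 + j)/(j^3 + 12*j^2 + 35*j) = (j + 1)/(j^2 + 12*j + 35)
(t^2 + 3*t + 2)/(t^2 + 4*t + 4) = (t + 1)/(t + 2)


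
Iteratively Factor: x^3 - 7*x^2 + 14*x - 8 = (x - 4)*(x^2 - 3*x + 2) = (x - 4)*(x - 2)*(x - 1)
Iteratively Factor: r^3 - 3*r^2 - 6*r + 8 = (r + 2)*(r^2 - 5*r + 4) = (r - 4)*(r + 2)*(r - 1)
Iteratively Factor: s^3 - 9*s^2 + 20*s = (s - 4)*(s^2 - 5*s) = s*(s - 4)*(s - 5)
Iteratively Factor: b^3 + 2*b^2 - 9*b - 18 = (b + 2)*(b^2 - 9) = (b + 2)*(b + 3)*(b - 3)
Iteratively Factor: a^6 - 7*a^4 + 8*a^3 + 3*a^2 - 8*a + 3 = (a - 1)*(a^5 + a^4 - 6*a^3 + 2*a^2 + 5*a - 3) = (a - 1)*(a + 3)*(a^4 - 2*a^3 + 2*a - 1) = (a - 1)^2*(a + 3)*(a^3 - a^2 - a + 1) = (a - 1)^3*(a + 3)*(a^2 - 1) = (a - 1)^4*(a + 3)*(a + 1)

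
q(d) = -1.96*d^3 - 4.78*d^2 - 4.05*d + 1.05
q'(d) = -5.88*d^2 - 9.56*d - 4.05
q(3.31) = -135.80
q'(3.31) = -100.12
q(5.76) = -555.43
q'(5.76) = -254.20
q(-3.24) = 30.66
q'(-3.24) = -34.80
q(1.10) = -11.80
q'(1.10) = -21.68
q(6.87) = -887.89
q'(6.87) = -347.24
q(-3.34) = 34.28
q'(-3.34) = -37.71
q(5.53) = -498.98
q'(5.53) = -236.73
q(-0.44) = 2.07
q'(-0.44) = -0.98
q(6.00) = -618.69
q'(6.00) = -273.09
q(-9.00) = 1079.16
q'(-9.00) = -394.29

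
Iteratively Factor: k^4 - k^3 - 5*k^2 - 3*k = (k + 1)*(k^3 - 2*k^2 - 3*k) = (k - 3)*(k + 1)*(k^2 + k) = (k - 3)*(k + 1)^2*(k)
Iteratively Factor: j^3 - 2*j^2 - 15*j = (j)*(j^2 - 2*j - 15) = j*(j - 5)*(j + 3)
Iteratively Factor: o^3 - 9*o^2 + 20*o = (o)*(o^2 - 9*o + 20) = o*(o - 5)*(o - 4)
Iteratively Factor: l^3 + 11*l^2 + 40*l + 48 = (l + 4)*(l^2 + 7*l + 12) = (l + 3)*(l + 4)*(l + 4)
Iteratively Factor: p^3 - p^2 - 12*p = (p + 3)*(p^2 - 4*p) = p*(p + 3)*(p - 4)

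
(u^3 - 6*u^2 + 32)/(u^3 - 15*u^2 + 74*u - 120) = (u^2 - 2*u - 8)/(u^2 - 11*u + 30)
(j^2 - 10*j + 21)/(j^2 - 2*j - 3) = (j - 7)/(j + 1)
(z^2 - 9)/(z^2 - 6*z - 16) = (9 - z^2)/(-z^2 + 6*z + 16)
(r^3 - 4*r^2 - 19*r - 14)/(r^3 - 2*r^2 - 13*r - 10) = (r - 7)/(r - 5)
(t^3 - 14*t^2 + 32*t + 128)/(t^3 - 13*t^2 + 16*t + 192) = (t + 2)/(t + 3)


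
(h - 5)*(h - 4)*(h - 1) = h^3 - 10*h^2 + 29*h - 20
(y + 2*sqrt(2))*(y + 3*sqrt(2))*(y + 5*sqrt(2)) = y^3 + 10*sqrt(2)*y^2 + 62*y + 60*sqrt(2)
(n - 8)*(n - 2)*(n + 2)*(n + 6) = n^4 - 2*n^3 - 52*n^2 + 8*n + 192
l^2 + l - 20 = (l - 4)*(l + 5)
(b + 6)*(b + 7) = b^2 + 13*b + 42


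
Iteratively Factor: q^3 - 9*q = (q - 3)*(q^2 + 3*q) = (q - 3)*(q + 3)*(q)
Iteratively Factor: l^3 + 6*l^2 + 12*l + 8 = (l + 2)*(l^2 + 4*l + 4) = (l + 2)^2*(l + 2)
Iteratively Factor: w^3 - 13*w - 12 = (w - 4)*(w^2 + 4*w + 3) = (w - 4)*(w + 1)*(w + 3)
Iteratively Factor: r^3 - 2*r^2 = (r - 2)*(r^2) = r*(r - 2)*(r)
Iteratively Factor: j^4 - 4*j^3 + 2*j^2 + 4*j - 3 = (j - 1)*(j^3 - 3*j^2 - j + 3) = (j - 3)*(j - 1)*(j^2 - 1) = (j - 3)*(j - 1)*(j + 1)*(j - 1)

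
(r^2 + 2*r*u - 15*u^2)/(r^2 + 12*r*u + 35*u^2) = (r - 3*u)/(r + 7*u)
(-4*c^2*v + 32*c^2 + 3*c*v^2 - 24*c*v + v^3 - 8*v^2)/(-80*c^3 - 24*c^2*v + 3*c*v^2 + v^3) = (-c*v + 8*c + v^2 - 8*v)/(-20*c^2 - c*v + v^2)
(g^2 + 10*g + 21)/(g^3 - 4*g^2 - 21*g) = (g + 7)/(g*(g - 7))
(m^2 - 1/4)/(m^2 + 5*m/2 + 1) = (m - 1/2)/(m + 2)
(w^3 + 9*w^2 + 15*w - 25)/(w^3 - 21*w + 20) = (w + 5)/(w - 4)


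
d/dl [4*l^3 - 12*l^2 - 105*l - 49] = 12*l^2 - 24*l - 105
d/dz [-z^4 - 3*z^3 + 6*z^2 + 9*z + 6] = -4*z^3 - 9*z^2 + 12*z + 9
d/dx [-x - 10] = -1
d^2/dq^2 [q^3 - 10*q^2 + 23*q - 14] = 6*q - 20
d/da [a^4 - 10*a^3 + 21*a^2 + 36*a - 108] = 4*a^3 - 30*a^2 + 42*a + 36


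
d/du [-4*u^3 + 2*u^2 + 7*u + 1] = -12*u^2 + 4*u + 7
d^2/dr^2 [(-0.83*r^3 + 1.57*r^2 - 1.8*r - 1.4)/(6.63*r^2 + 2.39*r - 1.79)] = (-5.6843418860808e-14*r^5 - 5.6843418860808e-14*r^4 - 237.182806*r^3 - 236.139288*r^2 - 277.231458*r - 54.563726)/(291.434247*r^6 + 315.170973*r^5 - 122.434884*r^4 - 156.530899*r^3 + 33.055572*r^2 + 22.973397*r - 5.735339)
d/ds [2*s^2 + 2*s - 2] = 4*s + 2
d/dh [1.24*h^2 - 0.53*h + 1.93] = 2.48*h - 0.53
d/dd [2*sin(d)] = 2*cos(d)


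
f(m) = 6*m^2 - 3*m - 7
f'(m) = 12*m - 3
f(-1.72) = 15.91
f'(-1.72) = -23.64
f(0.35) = -7.32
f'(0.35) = 1.20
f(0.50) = -7.00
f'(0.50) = 3.00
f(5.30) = 145.64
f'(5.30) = 60.60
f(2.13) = 13.83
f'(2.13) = 22.56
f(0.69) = -6.21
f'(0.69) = 5.28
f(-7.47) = 350.22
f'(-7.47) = -92.64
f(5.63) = 166.29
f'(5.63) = 64.56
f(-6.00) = 227.00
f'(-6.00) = -75.00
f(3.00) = 38.00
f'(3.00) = 33.00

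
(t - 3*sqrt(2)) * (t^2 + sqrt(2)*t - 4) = t^3 - 2*sqrt(2)*t^2 - 10*t + 12*sqrt(2)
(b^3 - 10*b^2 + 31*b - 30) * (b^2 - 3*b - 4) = b^5 - 13*b^4 + 57*b^3 - 83*b^2 - 34*b + 120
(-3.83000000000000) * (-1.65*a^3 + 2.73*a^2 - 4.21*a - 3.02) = 6.3195*a^3 - 10.4559*a^2 + 16.1243*a + 11.5666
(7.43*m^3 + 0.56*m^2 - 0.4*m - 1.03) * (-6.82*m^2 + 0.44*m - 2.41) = -50.6726*m^5 - 0.55*m^4 - 14.9319*m^3 + 5.499*m^2 + 0.5108*m + 2.4823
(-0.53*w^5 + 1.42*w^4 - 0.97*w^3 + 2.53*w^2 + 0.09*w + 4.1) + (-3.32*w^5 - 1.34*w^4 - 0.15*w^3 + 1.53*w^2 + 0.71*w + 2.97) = -3.85*w^5 + 0.0799999999999998*w^4 - 1.12*w^3 + 4.06*w^2 + 0.8*w + 7.07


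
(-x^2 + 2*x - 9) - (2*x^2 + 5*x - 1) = -3*x^2 - 3*x - 8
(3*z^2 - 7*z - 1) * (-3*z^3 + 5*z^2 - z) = -9*z^5 + 36*z^4 - 35*z^3 + 2*z^2 + z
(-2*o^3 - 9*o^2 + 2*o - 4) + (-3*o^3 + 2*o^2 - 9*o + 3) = -5*o^3 - 7*o^2 - 7*o - 1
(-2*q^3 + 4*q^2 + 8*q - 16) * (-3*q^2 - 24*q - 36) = 6*q^5 + 36*q^4 - 48*q^3 - 288*q^2 + 96*q + 576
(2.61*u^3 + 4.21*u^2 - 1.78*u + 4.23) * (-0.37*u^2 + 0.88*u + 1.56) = -0.9657*u^5 + 0.7391*u^4 + 8.435*u^3 + 3.4361*u^2 + 0.9456*u + 6.5988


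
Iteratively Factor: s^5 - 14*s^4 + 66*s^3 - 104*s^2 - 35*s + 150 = (s - 5)*(s^4 - 9*s^3 + 21*s^2 + s - 30) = (s - 5)*(s - 3)*(s^3 - 6*s^2 + 3*s + 10) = (s - 5)*(s - 3)*(s + 1)*(s^2 - 7*s + 10) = (s - 5)^2*(s - 3)*(s + 1)*(s - 2)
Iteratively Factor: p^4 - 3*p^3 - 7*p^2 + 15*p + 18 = (p - 3)*(p^3 - 7*p - 6) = (p - 3)^2*(p^2 + 3*p + 2) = (p - 3)^2*(p + 2)*(p + 1)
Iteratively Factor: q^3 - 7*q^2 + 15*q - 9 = (q - 1)*(q^2 - 6*q + 9) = (q - 3)*(q - 1)*(q - 3)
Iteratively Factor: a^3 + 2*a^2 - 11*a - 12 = (a + 4)*(a^2 - 2*a - 3) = (a - 3)*(a + 4)*(a + 1)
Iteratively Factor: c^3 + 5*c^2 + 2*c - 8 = (c - 1)*(c^2 + 6*c + 8) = (c - 1)*(c + 2)*(c + 4)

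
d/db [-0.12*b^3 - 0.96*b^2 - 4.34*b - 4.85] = -0.36*b^2 - 1.92*b - 4.34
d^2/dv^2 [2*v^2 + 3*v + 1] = 4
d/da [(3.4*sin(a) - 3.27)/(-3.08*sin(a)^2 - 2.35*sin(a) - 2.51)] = (10.472*sin(a)^2 - 20.1432*sin(a) - 16.2185)*cos(a)/(9.4864*sin(a)^4 + 14.476*sin(a)^3 + 20.9841*sin(a)^2 + 11.797*sin(a) + 6.3001)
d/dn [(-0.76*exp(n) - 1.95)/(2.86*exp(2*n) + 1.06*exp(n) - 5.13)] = (2.1736*exp(2*n) + 11.154*exp(n) + 5.9658)*exp(n)/(8.1796*exp(4*n) + 6.0632*exp(3*n) - 28.22*exp(2*n) - 10.8756*exp(n) + 26.3169)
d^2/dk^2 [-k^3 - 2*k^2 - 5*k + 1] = -6*k - 4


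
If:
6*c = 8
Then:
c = 4/3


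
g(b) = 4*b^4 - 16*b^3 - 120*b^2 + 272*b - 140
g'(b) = 16*b^3 - 48*b^2 - 240*b + 272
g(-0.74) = -399.31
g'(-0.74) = 416.83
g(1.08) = -0.92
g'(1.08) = -23.03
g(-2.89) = -1263.10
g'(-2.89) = 178.50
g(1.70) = -69.60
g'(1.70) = -196.11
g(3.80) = -883.10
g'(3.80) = -455.17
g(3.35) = -673.25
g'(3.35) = -469.15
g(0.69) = -13.80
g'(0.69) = 88.80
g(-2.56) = -1182.52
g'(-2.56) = 303.39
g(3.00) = -512.00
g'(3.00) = -448.00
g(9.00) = 7168.00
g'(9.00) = 5888.00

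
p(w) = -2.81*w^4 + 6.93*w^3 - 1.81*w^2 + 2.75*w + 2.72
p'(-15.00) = 42669.80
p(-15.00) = -166090.78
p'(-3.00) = 504.20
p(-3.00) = -436.54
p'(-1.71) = 125.93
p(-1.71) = -65.95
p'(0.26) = 3.02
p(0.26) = 3.42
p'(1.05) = 8.86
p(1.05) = 8.22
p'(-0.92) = 32.43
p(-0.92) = -8.75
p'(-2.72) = 392.60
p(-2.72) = -311.42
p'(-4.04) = 1097.86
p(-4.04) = -1243.46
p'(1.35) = 8.10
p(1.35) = 10.85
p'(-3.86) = 972.93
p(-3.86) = -1057.24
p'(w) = -11.24*w^3 + 20.79*w^2 - 3.62*w + 2.75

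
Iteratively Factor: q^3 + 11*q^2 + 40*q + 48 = (q + 4)*(q^2 + 7*q + 12) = (q + 4)^2*(q + 3)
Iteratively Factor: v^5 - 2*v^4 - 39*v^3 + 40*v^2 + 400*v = (v + 4)*(v^4 - 6*v^3 - 15*v^2 + 100*v) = v*(v + 4)*(v^3 - 6*v^2 - 15*v + 100) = v*(v - 5)*(v + 4)*(v^2 - v - 20) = v*(v - 5)*(v + 4)^2*(v - 5)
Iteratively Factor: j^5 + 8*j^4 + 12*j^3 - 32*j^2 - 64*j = (j)*(j^4 + 8*j^3 + 12*j^2 - 32*j - 64) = j*(j + 2)*(j^3 + 6*j^2 - 32) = j*(j + 2)*(j + 4)*(j^2 + 2*j - 8) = j*(j - 2)*(j + 2)*(j + 4)*(j + 4)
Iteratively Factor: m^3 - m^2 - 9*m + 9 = (m + 3)*(m^2 - 4*m + 3) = (m - 1)*(m + 3)*(m - 3)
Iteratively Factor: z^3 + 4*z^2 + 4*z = (z + 2)*(z^2 + 2*z) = (z + 2)^2*(z)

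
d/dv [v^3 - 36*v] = 3*v^2 - 36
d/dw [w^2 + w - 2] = 2*w + 1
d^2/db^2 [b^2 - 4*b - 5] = 2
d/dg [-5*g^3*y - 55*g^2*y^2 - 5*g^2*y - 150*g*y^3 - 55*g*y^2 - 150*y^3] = 5*y*(-3*g^2 - 22*g*y - 2*g - 30*y^2 - 11*y)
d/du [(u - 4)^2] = 2*u - 8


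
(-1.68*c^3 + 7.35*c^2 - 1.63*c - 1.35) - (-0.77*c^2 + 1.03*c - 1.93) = -1.68*c^3 + 8.12*c^2 - 2.66*c + 0.58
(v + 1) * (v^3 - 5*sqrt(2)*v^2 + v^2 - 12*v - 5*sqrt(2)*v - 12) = v^4 - 5*sqrt(2)*v^3 + 2*v^3 - 10*sqrt(2)*v^2 - 11*v^2 - 24*v - 5*sqrt(2)*v - 12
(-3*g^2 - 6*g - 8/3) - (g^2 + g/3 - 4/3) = -4*g^2 - 19*g/3 - 4/3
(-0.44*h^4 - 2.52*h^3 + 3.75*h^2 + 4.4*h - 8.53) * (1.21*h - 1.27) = -0.5324*h^5 - 2.4904*h^4 + 7.7379*h^3 + 0.5615*h^2 - 15.9093*h + 10.8331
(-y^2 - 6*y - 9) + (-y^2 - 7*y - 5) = -2*y^2 - 13*y - 14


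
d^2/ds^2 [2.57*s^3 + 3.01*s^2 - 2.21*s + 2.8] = 15.42*s + 6.02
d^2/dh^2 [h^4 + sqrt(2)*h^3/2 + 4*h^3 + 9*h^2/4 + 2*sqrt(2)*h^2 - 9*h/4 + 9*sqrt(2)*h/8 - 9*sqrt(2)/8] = 12*h^2 + 3*sqrt(2)*h + 24*h + 9/2 + 4*sqrt(2)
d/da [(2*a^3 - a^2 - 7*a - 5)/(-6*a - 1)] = (-24*a^3 + 2*a - 23)/(36*a^2 + 12*a + 1)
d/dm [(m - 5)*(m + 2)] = 2*m - 3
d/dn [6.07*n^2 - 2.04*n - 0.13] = 12.14*n - 2.04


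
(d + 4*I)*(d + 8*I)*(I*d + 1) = I*d^3 - 11*d^2 - 20*I*d - 32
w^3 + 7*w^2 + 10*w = w*(w + 2)*(w + 5)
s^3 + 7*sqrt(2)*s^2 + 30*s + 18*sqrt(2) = (s + sqrt(2))*(s + 3*sqrt(2))^2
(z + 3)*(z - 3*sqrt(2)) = z^2 - 3*sqrt(2)*z + 3*z - 9*sqrt(2)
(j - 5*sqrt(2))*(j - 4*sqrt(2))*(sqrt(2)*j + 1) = sqrt(2)*j^3 - 17*j^2 + 31*sqrt(2)*j + 40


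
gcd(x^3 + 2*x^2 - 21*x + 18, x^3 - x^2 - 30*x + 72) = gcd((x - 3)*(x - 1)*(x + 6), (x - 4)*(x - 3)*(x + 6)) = x^2 + 3*x - 18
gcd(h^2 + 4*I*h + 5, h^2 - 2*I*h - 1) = h - I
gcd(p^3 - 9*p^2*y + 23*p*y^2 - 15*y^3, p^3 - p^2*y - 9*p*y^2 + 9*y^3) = p^2 - 4*p*y + 3*y^2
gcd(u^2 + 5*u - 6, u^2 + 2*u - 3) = u - 1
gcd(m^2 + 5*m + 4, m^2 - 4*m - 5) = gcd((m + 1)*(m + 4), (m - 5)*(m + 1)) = m + 1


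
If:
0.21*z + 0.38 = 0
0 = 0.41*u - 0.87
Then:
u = 2.12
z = -1.81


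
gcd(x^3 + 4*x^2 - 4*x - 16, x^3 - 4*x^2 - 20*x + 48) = x^2 + 2*x - 8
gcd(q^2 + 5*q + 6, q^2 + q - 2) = q + 2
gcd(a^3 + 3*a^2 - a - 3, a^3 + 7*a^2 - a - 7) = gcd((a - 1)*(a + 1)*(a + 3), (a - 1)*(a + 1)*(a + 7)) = a^2 - 1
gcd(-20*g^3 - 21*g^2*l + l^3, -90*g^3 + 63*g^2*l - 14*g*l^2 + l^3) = 5*g - l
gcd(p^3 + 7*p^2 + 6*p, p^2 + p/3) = p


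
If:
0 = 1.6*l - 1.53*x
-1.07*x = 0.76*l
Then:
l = 0.00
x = 0.00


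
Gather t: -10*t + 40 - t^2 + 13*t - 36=-t^2 + 3*t + 4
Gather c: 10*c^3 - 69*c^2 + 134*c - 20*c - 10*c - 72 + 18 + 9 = 10*c^3 - 69*c^2 + 104*c - 45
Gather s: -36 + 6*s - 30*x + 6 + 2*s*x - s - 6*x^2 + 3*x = s*(2*x + 5) - 6*x^2 - 27*x - 30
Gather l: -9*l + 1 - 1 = -9*l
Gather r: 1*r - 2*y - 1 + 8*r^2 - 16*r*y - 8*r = 8*r^2 + r*(-16*y - 7) - 2*y - 1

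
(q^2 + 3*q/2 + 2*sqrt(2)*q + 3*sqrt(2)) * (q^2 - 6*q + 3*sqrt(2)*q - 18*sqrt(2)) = q^4 - 9*q^3/2 + 5*sqrt(2)*q^3 - 45*sqrt(2)*q^2/2 + 3*q^2 - 45*sqrt(2)*q - 54*q - 108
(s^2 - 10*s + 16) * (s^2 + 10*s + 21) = s^4 - 63*s^2 - 50*s + 336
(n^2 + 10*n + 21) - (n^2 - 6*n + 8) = 16*n + 13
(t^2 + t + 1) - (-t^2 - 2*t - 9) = 2*t^2 + 3*t + 10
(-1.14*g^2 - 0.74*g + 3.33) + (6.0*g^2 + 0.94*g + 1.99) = 4.86*g^2 + 0.2*g + 5.32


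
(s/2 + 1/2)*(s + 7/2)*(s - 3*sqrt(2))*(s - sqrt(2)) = s^4/2 - 2*sqrt(2)*s^3 + 9*s^3/4 - 9*sqrt(2)*s^2 + 19*s^2/4 - 7*sqrt(2)*s + 27*s/2 + 21/2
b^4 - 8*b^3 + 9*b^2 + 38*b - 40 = (b - 5)*(b - 4)*(b - 1)*(b + 2)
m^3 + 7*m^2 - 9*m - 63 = (m - 3)*(m + 3)*(m + 7)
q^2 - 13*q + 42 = (q - 7)*(q - 6)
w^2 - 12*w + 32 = (w - 8)*(w - 4)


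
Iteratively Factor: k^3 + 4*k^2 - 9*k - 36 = (k - 3)*(k^2 + 7*k + 12) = (k - 3)*(k + 3)*(k + 4)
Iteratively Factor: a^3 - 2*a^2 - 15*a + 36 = (a - 3)*(a^2 + a - 12) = (a - 3)^2*(a + 4)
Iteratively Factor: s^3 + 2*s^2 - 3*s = (s)*(s^2 + 2*s - 3) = s*(s - 1)*(s + 3)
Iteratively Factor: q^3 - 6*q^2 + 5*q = (q - 1)*(q^2 - 5*q) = (q - 5)*(q - 1)*(q)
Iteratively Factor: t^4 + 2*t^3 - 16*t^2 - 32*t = (t + 4)*(t^3 - 2*t^2 - 8*t) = (t + 2)*(t + 4)*(t^2 - 4*t) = (t - 4)*(t + 2)*(t + 4)*(t)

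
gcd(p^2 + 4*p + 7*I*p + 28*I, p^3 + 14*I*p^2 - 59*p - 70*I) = p + 7*I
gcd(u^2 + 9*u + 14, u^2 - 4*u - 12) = u + 2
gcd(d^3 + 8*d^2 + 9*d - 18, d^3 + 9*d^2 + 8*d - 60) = d + 6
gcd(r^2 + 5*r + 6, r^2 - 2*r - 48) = 1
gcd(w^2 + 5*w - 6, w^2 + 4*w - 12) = w + 6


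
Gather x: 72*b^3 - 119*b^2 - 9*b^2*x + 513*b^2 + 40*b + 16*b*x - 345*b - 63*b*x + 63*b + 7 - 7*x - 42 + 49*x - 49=72*b^3 + 394*b^2 - 242*b + x*(-9*b^2 - 47*b + 42) - 84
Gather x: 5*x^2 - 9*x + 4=5*x^2 - 9*x + 4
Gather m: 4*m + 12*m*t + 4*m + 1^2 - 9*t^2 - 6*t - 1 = m*(12*t + 8) - 9*t^2 - 6*t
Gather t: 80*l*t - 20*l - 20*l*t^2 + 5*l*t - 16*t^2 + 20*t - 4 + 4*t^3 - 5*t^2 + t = -20*l + 4*t^3 + t^2*(-20*l - 21) + t*(85*l + 21) - 4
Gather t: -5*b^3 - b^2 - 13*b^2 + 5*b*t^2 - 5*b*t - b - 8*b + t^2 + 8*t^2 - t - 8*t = -5*b^3 - 14*b^2 - 9*b + t^2*(5*b + 9) + t*(-5*b - 9)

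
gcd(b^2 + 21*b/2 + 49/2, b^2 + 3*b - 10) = 1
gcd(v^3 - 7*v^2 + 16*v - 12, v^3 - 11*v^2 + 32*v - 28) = v^2 - 4*v + 4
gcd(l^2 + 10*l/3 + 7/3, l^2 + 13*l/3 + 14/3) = l + 7/3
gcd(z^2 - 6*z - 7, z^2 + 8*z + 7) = z + 1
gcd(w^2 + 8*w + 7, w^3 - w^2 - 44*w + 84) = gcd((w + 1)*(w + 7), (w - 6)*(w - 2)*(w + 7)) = w + 7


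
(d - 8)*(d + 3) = d^2 - 5*d - 24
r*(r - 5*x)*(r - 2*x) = r^3 - 7*r^2*x + 10*r*x^2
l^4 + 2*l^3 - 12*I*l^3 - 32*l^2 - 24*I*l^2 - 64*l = l*(l + 2)*(l - 8*I)*(l - 4*I)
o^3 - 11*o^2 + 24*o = o*(o - 8)*(o - 3)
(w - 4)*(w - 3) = w^2 - 7*w + 12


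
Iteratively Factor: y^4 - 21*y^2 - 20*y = (y + 1)*(y^3 - y^2 - 20*y) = (y - 5)*(y + 1)*(y^2 + 4*y) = y*(y - 5)*(y + 1)*(y + 4)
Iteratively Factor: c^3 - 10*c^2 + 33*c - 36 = (c - 4)*(c^2 - 6*c + 9) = (c - 4)*(c - 3)*(c - 3)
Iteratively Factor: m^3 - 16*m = (m + 4)*(m^2 - 4*m) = (m - 4)*(m + 4)*(m)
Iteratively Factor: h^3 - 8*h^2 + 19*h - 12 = (h - 1)*(h^2 - 7*h + 12) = (h - 4)*(h - 1)*(h - 3)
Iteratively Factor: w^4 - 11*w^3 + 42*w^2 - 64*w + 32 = (w - 4)*(w^3 - 7*w^2 + 14*w - 8) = (w - 4)^2*(w^2 - 3*w + 2) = (w - 4)^2*(w - 1)*(w - 2)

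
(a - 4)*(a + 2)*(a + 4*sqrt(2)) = a^3 - 2*a^2 + 4*sqrt(2)*a^2 - 8*sqrt(2)*a - 8*a - 32*sqrt(2)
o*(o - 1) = o^2 - o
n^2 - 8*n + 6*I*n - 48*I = (n - 8)*(n + 6*I)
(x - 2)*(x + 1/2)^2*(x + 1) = x^4 - 11*x^2/4 - 9*x/4 - 1/2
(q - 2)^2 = q^2 - 4*q + 4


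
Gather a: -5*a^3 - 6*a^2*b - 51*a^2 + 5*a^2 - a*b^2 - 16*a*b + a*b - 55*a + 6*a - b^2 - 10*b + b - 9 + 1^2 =-5*a^3 + a^2*(-6*b - 46) + a*(-b^2 - 15*b - 49) - b^2 - 9*b - 8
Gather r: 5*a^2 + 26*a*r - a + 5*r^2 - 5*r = 5*a^2 - a + 5*r^2 + r*(26*a - 5)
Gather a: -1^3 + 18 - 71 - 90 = -144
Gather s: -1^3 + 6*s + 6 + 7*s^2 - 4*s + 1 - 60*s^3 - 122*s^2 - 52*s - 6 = -60*s^3 - 115*s^2 - 50*s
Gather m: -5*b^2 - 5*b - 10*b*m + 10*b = -5*b^2 - 10*b*m + 5*b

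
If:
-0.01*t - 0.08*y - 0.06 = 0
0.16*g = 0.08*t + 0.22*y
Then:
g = -2.625*y - 3.0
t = -8.0*y - 6.0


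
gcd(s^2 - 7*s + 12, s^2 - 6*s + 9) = s - 3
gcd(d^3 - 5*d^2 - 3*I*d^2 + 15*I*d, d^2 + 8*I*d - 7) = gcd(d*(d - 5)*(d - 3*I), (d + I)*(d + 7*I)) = 1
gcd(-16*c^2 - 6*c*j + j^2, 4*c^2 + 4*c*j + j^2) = 2*c + j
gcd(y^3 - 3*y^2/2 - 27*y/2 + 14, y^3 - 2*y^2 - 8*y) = y - 4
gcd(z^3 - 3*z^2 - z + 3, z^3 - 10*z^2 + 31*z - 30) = z - 3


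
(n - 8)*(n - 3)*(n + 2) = n^3 - 9*n^2 + 2*n + 48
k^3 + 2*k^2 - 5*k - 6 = (k - 2)*(k + 1)*(k + 3)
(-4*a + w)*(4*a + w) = -16*a^2 + w^2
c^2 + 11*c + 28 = (c + 4)*(c + 7)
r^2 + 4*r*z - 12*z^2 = (r - 2*z)*(r + 6*z)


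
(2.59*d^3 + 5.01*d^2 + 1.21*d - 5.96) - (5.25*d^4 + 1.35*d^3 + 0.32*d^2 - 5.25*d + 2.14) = -5.25*d^4 + 1.24*d^3 + 4.69*d^2 + 6.46*d - 8.1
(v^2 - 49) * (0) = 0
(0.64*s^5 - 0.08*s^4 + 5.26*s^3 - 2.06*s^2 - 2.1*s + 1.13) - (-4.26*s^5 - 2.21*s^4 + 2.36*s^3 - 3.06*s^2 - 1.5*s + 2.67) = 4.9*s^5 + 2.13*s^4 + 2.9*s^3 + 1.0*s^2 - 0.6*s - 1.54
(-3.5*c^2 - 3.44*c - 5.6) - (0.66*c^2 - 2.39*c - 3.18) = -4.16*c^2 - 1.05*c - 2.42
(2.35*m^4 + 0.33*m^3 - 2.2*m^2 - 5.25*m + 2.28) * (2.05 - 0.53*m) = -1.2455*m^5 + 4.6426*m^4 + 1.8425*m^3 - 1.7275*m^2 - 11.9709*m + 4.674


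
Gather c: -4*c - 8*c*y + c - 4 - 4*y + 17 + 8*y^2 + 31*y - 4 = c*(-8*y - 3) + 8*y^2 + 27*y + 9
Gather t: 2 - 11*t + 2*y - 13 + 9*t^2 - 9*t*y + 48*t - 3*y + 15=9*t^2 + t*(37 - 9*y) - y + 4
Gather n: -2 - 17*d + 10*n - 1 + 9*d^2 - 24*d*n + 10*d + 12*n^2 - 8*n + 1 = 9*d^2 - 7*d + 12*n^2 + n*(2 - 24*d) - 2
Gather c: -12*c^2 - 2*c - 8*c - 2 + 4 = -12*c^2 - 10*c + 2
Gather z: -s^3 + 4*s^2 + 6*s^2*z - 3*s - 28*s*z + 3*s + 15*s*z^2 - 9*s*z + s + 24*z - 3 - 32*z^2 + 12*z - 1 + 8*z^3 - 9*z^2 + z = -s^3 + 4*s^2 + s + 8*z^3 + z^2*(15*s - 41) + z*(6*s^2 - 37*s + 37) - 4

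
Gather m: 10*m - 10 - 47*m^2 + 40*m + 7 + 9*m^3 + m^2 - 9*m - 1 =9*m^3 - 46*m^2 + 41*m - 4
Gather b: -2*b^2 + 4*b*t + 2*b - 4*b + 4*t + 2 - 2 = -2*b^2 + b*(4*t - 2) + 4*t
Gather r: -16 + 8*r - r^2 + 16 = -r^2 + 8*r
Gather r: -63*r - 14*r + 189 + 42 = 231 - 77*r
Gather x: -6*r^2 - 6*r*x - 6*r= -6*r^2 - 6*r*x - 6*r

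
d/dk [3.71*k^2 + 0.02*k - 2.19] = 7.42*k + 0.02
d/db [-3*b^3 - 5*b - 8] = -9*b^2 - 5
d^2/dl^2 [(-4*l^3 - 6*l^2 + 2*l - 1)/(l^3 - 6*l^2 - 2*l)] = 4*(-15*l^6 - 9*l^5 - 39*l^4 + 90*l^3 - 51*l^2 - 18*l - 2)/(l^3*(l^6 - 18*l^5 + 102*l^4 - 144*l^3 - 204*l^2 - 72*l - 8))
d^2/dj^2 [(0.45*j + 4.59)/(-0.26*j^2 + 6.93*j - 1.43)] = (-(0.45*j + 4.59)*(0.52*j - 6.93)*(1.04*j - 13.86) + (0.702*j - 3.8502)*(0.26*j^2 - 6.93*j + 1.43))/(0.26*j^2 - 6.93*j + 1.43)^3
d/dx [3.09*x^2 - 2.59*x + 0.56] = 6.18*x - 2.59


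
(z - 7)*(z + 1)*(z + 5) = z^3 - z^2 - 37*z - 35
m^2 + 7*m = m*(m + 7)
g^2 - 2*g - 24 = (g - 6)*(g + 4)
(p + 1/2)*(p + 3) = p^2 + 7*p/2 + 3/2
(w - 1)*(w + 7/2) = w^2 + 5*w/2 - 7/2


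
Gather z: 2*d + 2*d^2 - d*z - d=2*d^2 - d*z + d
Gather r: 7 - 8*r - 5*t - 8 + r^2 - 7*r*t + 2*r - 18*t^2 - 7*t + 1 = r^2 + r*(-7*t - 6) - 18*t^2 - 12*t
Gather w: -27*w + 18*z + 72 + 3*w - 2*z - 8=-24*w + 16*z + 64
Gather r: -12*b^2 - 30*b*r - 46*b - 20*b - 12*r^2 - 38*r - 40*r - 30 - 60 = -12*b^2 - 66*b - 12*r^2 + r*(-30*b - 78) - 90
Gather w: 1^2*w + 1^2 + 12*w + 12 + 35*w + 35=48*w + 48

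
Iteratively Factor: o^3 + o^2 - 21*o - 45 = (o + 3)*(o^2 - 2*o - 15) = (o + 3)^2*(o - 5)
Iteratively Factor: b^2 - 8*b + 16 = (b - 4)*(b - 4)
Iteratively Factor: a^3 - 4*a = (a)*(a^2 - 4) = a*(a - 2)*(a + 2)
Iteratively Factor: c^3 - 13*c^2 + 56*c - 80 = (c - 4)*(c^2 - 9*c + 20) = (c - 5)*(c - 4)*(c - 4)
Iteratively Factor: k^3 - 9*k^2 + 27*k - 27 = (k - 3)*(k^2 - 6*k + 9) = (k - 3)^2*(k - 3)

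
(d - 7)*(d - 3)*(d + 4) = d^3 - 6*d^2 - 19*d + 84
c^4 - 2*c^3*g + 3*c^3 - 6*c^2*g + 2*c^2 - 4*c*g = c*(c + 1)*(c + 2)*(c - 2*g)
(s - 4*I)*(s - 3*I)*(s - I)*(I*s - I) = I*s^4 + 8*s^3 - I*s^3 - 8*s^2 - 19*I*s^2 - 12*s + 19*I*s + 12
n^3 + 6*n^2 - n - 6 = (n - 1)*(n + 1)*(n + 6)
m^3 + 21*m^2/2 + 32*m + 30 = (m + 2)*(m + 5/2)*(m + 6)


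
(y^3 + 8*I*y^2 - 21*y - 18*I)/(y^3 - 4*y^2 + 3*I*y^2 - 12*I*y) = (y^2 + 5*I*y - 6)/(y*(y - 4))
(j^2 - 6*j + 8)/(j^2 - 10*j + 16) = (j - 4)/(j - 8)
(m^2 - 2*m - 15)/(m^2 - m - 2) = (-m^2 + 2*m + 15)/(-m^2 + m + 2)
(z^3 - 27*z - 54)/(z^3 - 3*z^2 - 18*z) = (z + 3)/z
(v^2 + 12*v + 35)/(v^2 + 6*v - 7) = (v + 5)/(v - 1)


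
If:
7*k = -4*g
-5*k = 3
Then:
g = 21/20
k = -3/5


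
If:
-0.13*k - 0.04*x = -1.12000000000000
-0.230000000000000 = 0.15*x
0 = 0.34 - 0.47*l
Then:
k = 9.09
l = 0.72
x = -1.53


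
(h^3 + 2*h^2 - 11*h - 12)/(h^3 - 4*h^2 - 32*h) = (h^2 - 2*h - 3)/(h*(h - 8))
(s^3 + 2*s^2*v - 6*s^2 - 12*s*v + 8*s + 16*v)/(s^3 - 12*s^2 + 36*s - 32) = (s^2 + 2*s*v - 4*s - 8*v)/(s^2 - 10*s + 16)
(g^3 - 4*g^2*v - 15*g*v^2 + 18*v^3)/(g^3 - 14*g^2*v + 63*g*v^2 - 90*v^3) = (g^2 + 2*g*v - 3*v^2)/(g^2 - 8*g*v + 15*v^2)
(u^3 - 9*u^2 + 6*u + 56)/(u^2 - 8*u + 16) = (u^2 - 5*u - 14)/(u - 4)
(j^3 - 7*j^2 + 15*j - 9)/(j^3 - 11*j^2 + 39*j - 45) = (j - 1)/(j - 5)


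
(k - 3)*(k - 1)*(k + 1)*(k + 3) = k^4 - 10*k^2 + 9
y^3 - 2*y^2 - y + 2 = (y - 2)*(y - 1)*(y + 1)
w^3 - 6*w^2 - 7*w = w*(w - 7)*(w + 1)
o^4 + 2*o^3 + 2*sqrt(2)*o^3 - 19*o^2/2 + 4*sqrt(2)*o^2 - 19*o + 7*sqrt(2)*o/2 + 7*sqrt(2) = (o + 2)*(o - sqrt(2))*(o - sqrt(2)/2)*(o + 7*sqrt(2)/2)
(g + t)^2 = g^2 + 2*g*t + t^2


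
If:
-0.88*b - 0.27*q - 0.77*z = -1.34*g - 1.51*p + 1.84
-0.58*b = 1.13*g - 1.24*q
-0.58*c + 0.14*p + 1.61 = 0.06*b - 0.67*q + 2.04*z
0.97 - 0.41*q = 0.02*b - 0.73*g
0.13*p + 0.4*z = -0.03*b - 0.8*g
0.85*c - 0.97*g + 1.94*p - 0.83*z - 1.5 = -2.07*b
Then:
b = 0.40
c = -10.16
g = -2.49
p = 4.98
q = -2.08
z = 3.32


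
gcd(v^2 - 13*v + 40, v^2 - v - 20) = v - 5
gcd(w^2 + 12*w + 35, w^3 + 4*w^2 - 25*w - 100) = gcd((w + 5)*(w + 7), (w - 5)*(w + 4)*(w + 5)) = w + 5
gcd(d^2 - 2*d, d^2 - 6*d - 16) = 1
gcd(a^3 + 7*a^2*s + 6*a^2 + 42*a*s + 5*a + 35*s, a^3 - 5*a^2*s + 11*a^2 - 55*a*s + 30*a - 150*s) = a + 5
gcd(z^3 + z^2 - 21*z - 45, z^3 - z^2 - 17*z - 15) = z^2 - 2*z - 15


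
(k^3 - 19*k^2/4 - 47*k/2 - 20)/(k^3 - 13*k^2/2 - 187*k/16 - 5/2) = 4*(k + 2)/(4*k + 1)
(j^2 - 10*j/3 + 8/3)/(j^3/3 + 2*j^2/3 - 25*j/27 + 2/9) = 9*(3*j^2 - 10*j + 8)/(9*j^3 + 18*j^2 - 25*j + 6)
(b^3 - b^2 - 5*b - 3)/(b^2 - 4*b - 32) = (-b^3 + b^2 + 5*b + 3)/(-b^2 + 4*b + 32)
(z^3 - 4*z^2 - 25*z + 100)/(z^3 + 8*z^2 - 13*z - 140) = (z - 5)/(z + 7)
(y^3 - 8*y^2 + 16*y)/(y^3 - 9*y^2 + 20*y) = (y - 4)/(y - 5)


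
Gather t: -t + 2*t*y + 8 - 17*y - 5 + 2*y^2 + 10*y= t*(2*y - 1) + 2*y^2 - 7*y + 3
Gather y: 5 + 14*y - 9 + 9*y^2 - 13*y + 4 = 9*y^2 + y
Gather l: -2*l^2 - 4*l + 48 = -2*l^2 - 4*l + 48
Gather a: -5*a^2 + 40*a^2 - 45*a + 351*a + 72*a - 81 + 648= 35*a^2 + 378*a + 567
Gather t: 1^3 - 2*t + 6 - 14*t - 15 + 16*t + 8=0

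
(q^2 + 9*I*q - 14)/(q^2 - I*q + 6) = (q + 7*I)/(q - 3*I)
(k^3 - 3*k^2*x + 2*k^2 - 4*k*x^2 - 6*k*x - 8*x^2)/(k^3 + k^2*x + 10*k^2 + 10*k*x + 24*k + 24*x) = (k^2 - 4*k*x + 2*k - 8*x)/(k^2 + 10*k + 24)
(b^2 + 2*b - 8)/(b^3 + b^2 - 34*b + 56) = (b + 4)/(b^2 + 3*b - 28)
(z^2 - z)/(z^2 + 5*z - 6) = z/(z + 6)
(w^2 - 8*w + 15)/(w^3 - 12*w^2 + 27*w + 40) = (w - 3)/(w^2 - 7*w - 8)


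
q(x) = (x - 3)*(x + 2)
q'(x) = 2*x - 1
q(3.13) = 0.67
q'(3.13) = 5.26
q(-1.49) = -2.29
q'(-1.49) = -3.98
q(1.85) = -4.43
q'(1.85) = 2.70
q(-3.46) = 9.43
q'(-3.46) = -7.92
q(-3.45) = 9.35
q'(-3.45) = -7.90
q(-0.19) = -5.77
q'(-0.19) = -1.38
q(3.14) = 0.72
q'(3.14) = 5.28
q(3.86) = 5.04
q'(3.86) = 6.72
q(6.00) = 24.00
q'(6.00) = 11.00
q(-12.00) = 150.00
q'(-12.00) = -25.00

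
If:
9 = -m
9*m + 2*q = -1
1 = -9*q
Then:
No Solution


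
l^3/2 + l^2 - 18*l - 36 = (l/2 + 1)*(l - 6)*(l + 6)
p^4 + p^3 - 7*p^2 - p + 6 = (p - 2)*(p - 1)*(p + 1)*(p + 3)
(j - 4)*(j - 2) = j^2 - 6*j + 8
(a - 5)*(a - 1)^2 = a^3 - 7*a^2 + 11*a - 5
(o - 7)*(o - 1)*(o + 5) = o^3 - 3*o^2 - 33*o + 35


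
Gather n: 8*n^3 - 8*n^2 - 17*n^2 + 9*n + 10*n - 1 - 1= 8*n^3 - 25*n^2 + 19*n - 2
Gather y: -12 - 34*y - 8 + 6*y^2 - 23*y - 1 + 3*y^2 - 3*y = 9*y^2 - 60*y - 21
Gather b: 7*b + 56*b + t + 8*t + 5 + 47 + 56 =63*b + 9*t + 108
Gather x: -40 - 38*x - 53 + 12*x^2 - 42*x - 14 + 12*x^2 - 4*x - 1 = 24*x^2 - 84*x - 108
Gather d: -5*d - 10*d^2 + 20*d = -10*d^2 + 15*d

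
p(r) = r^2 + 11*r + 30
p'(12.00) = 35.00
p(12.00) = 306.00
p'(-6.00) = -1.00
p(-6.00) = 0.00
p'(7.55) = 26.10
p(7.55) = 170.05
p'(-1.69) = 7.62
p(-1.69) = 14.27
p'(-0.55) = 9.90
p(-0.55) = 24.25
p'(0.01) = 11.02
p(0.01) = 30.11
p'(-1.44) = 8.12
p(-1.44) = 16.23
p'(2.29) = 15.58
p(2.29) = 60.43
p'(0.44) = 11.88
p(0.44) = 35.03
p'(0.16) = 11.32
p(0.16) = 31.79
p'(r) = 2*r + 11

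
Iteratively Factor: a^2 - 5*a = (a - 5)*(a)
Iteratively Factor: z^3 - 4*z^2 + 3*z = (z - 1)*(z^2 - 3*z) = z*(z - 1)*(z - 3)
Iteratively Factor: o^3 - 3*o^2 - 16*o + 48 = (o - 4)*(o^2 + o - 12) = (o - 4)*(o - 3)*(o + 4)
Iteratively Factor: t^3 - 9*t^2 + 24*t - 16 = (t - 4)*(t^2 - 5*t + 4) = (t - 4)^2*(t - 1)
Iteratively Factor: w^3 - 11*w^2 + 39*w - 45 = (w - 3)*(w^2 - 8*w + 15) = (w - 5)*(w - 3)*(w - 3)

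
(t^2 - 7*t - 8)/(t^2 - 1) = (t - 8)/(t - 1)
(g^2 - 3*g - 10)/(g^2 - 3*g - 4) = (-g^2 + 3*g + 10)/(-g^2 + 3*g + 4)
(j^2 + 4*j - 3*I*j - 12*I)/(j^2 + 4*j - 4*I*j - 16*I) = (j - 3*I)/(j - 4*I)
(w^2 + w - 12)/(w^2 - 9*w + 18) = (w + 4)/(w - 6)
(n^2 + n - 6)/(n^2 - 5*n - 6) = (-n^2 - n + 6)/(-n^2 + 5*n + 6)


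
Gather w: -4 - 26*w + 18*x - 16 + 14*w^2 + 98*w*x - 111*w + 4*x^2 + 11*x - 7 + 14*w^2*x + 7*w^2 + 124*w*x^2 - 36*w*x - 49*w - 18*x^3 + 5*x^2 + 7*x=w^2*(14*x + 21) + w*(124*x^2 + 62*x - 186) - 18*x^3 + 9*x^2 + 36*x - 27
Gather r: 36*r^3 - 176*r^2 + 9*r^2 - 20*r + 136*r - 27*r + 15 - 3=36*r^3 - 167*r^2 + 89*r + 12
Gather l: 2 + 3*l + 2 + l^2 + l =l^2 + 4*l + 4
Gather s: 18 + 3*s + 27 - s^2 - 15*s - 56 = -s^2 - 12*s - 11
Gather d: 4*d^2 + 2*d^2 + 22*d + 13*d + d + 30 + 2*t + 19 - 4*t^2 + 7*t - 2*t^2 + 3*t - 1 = 6*d^2 + 36*d - 6*t^2 + 12*t + 48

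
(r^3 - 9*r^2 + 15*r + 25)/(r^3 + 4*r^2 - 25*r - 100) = (r^2 - 4*r - 5)/(r^2 + 9*r + 20)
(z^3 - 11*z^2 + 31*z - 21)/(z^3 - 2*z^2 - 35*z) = (z^2 - 4*z + 3)/(z*(z + 5))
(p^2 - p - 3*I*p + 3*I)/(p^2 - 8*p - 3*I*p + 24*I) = (p - 1)/(p - 8)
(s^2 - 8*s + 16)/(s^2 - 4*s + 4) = (s^2 - 8*s + 16)/(s^2 - 4*s + 4)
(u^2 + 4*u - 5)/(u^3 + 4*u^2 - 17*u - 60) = (u - 1)/(u^2 - u - 12)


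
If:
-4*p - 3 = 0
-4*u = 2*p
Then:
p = -3/4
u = 3/8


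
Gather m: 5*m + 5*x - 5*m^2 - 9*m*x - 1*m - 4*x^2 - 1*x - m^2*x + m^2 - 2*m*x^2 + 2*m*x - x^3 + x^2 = m^2*(-x - 4) + m*(-2*x^2 - 7*x + 4) - x^3 - 3*x^2 + 4*x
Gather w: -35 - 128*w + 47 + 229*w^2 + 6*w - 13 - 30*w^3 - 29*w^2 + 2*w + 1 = -30*w^3 + 200*w^2 - 120*w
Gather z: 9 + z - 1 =z + 8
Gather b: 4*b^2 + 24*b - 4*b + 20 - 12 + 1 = 4*b^2 + 20*b + 9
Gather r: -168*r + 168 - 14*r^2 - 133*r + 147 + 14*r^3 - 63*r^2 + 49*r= 14*r^3 - 77*r^2 - 252*r + 315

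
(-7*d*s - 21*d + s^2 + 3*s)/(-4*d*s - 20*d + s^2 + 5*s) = (7*d*s + 21*d - s^2 - 3*s)/(4*d*s + 20*d - s^2 - 5*s)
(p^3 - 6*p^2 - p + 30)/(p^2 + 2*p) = p - 8 + 15/p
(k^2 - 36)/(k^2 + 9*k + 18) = (k - 6)/(k + 3)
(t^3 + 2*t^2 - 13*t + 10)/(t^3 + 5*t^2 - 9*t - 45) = (t^2 - 3*t + 2)/(t^2 - 9)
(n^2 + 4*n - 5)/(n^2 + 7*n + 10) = (n - 1)/(n + 2)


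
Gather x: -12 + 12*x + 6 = 12*x - 6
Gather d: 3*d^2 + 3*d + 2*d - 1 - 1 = 3*d^2 + 5*d - 2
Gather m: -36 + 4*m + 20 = 4*m - 16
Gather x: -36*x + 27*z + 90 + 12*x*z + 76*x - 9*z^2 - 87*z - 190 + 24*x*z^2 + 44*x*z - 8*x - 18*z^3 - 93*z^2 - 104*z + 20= x*(24*z^2 + 56*z + 32) - 18*z^3 - 102*z^2 - 164*z - 80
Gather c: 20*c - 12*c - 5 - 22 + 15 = 8*c - 12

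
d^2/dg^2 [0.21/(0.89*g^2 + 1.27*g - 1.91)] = (-0.332682*g^2 - 0.474726*g + 0.21*(1.78*g + 1.27)*(3.56*g + 2.54) + 0.713958)/(0.89*g^2 + 1.27*g - 1.91)^3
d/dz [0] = 0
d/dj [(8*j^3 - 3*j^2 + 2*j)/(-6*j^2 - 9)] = 2*(-8*j^4 - 34*j^2 + 9*j - 3)/(3*(4*j^4 + 12*j^2 + 9))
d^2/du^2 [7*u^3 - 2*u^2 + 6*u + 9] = 42*u - 4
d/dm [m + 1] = 1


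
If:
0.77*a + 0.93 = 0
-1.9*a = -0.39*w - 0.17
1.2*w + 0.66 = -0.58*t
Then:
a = -1.21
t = 11.94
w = -6.32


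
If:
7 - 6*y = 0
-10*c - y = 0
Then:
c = -7/60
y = 7/6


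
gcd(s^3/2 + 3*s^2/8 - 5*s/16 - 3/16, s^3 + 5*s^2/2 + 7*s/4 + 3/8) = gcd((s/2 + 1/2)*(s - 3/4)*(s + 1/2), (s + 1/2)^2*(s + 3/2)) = s + 1/2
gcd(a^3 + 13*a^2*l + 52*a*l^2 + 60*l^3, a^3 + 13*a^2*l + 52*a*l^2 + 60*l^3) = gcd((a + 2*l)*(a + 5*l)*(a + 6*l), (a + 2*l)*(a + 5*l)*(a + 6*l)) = a^3 + 13*a^2*l + 52*a*l^2 + 60*l^3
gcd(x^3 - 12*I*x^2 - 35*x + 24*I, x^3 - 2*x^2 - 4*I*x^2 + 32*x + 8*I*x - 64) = x - 8*I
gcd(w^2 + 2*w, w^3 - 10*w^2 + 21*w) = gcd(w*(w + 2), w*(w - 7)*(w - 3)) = w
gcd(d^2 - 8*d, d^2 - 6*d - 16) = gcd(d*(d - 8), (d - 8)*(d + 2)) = d - 8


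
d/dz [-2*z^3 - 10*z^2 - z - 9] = -6*z^2 - 20*z - 1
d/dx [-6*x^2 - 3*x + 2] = -12*x - 3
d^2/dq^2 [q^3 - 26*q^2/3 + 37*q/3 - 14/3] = 6*q - 52/3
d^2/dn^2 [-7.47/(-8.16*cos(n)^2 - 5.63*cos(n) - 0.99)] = (-1989.577728*(1 - cos(n)^2)^2 - 1029.533328*cos(n)^3 - 990.182115*cos(n)^2 + 2100.702195*cos(n) + 2342.438118)/(8.16*cos(n)^2 + 5.63*cos(n) + 0.99)^3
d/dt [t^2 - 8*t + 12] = 2*t - 8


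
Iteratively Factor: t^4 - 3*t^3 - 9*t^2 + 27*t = (t - 3)*(t^3 - 9*t) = t*(t - 3)*(t^2 - 9) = t*(t - 3)^2*(t + 3)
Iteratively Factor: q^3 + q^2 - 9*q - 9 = (q + 3)*(q^2 - 2*q - 3) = (q + 1)*(q + 3)*(q - 3)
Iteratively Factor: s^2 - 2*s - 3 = (s + 1)*(s - 3)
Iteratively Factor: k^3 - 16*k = (k - 4)*(k^2 + 4*k) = (k - 4)*(k + 4)*(k)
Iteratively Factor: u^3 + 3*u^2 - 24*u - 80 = (u + 4)*(u^2 - u - 20) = (u - 5)*(u + 4)*(u + 4)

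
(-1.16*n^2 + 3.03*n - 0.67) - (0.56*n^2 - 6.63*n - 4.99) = -1.72*n^2 + 9.66*n + 4.32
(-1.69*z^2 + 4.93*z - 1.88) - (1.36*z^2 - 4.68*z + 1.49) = -3.05*z^2 + 9.61*z - 3.37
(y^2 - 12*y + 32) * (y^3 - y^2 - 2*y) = y^5 - 13*y^4 + 42*y^3 - 8*y^2 - 64*y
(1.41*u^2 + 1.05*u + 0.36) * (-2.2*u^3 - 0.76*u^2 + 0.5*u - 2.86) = -3.102*u^5 - 3.3816*u^4 - 0.885*u^3 - 3.7812*u^2 - 2.823*u - 1.0296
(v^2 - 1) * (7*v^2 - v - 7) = 7*v^4 - v^3 - 14*v^2 + v + 7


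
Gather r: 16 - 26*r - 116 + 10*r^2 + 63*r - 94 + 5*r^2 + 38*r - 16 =15*r^2 + 75*r - 210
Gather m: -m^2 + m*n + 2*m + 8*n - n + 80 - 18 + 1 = -m^2 + m*(n + 2) + 7*n + 63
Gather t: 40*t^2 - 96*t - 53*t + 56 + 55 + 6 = 40*t^2 - 149*t + 117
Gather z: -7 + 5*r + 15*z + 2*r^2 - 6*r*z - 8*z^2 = 2*r^2 + 5*r - 8*z^2 + z*(15 - 6*r) - 7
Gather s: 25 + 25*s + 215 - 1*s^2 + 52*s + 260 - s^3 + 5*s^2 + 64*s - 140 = -s^3 + 4*s^2 + 141*s + 360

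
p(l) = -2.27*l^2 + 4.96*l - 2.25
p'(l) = 4.96 - 4.54*l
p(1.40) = 0.24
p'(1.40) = -1.40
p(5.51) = -43.84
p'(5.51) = -20.06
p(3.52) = -12.92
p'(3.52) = -11.02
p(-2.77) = -33.41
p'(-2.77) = 17.54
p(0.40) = -0.63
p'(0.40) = 3.14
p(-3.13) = -40.01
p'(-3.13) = 19.17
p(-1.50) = -14.80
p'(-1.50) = 11.77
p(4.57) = -26.99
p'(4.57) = -15.79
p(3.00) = -7.80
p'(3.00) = -8.66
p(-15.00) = -587.40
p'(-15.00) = 73.06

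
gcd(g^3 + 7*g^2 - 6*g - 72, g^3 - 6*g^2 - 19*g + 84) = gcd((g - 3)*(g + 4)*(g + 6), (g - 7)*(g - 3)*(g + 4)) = g^2 + g - 12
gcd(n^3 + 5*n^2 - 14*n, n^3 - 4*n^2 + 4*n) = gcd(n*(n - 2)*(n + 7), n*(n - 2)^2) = n^2 - 2*n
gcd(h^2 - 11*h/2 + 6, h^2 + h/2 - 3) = h - 3/2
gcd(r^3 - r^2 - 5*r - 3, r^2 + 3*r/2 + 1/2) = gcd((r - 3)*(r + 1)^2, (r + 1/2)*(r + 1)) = r + 1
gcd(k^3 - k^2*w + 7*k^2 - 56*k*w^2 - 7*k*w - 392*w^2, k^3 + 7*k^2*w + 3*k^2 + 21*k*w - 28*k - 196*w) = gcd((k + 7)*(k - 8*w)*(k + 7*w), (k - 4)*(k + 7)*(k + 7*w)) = k^2 + 7*k*w + 7*k + 49*w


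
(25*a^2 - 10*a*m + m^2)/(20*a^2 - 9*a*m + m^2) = (5*a - m)/(4*a - m)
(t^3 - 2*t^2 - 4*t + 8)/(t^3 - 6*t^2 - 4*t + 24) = (t - 2)/(t - 6)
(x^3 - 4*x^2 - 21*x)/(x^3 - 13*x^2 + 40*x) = (x^2 - 4*x - 21)/(x^2 - 13*x + 40)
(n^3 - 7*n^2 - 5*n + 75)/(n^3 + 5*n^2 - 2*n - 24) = (n^2 - 10*n + 25)/(n^2 + 2*n - 8)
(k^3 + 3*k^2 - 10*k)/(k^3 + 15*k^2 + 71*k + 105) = k*(k - 2)/(k^2 + 10*k + 21)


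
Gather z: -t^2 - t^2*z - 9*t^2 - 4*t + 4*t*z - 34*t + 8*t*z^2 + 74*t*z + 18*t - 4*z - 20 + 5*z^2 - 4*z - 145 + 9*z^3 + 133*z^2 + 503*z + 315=-10*t^2 - 20*t + 9*z^3 + z^2*(8*t + 138) + z*(-t^2 + 78*t + 495) + 150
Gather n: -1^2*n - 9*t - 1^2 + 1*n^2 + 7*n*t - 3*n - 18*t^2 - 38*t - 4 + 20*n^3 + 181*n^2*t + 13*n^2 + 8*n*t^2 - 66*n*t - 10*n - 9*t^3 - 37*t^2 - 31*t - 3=20*n^3 + n^2*(181*t + 14) + n*(8*t^2 - 59*t - 14) - 9*t^3 - 55*t^2 - 78*t - 8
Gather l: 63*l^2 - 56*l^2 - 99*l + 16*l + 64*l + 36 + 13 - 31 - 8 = 7*l^2 - 19*l + 10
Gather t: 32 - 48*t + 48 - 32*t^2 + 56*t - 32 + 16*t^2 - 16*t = -16*t^2 - 8*t + 48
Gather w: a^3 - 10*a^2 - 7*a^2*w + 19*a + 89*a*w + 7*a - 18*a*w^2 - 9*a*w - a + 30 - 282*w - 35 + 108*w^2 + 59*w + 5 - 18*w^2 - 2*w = a^3 - 10*a^2 + 25*a + w^2*(90 - 18*a) + w*(-7*a^2 + 80*a - 225)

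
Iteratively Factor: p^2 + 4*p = (p)*(p + 4)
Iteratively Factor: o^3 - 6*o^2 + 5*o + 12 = (o - 4)*(o^2 - 2*o - 3) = (o - 4)*(o - 3)*(o + 1)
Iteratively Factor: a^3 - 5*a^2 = (a - 5)*(a^2) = a*(a - 5)*(a)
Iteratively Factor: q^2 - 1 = (q - 1)*(q + 1)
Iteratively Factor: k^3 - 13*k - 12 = (k - 4)*(k^2 + 4*k + 3) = (k - 4)*(k + 3)*(k + 1)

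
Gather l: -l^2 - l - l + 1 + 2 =-l^2 - 2*l + 3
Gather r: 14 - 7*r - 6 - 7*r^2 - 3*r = -7*r^2 - 10*r + 8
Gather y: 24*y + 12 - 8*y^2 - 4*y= -8*y^2 + 20*y + 12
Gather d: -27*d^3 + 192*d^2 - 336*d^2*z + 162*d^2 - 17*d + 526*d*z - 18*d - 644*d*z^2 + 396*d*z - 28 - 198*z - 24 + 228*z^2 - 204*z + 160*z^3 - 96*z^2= -27*d^3 + d^2*(354 - 336*z) + d*(-644*z^2 + 922*z - 35) + 160*z^3 + 132*z^2 - 402*z - 52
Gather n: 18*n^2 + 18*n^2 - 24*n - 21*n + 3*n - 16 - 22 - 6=36*n^2 - 42*n - 44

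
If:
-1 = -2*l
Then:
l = 1/2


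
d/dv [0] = 0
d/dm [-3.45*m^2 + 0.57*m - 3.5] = 0.57 - 6.9*m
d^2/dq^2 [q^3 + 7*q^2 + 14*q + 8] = 6*q + 14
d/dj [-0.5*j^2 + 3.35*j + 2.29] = 3.35 - 1.0*j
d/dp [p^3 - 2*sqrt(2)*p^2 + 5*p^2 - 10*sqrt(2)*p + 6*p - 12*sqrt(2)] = 3*p^2 - 4*sqrt(2)*p + 10*p - 10*sqrt(2) + 6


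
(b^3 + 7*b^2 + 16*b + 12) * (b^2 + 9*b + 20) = b^5 + 16*b^4 + 99*b^3 + 296*b^2 + 428*b + 240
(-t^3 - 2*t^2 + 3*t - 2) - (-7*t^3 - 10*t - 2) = 6*t^3 - 2*t^2 + 13*t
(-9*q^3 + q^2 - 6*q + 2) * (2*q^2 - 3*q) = -18*q^5 + 29*q^4 - 15*q^3 + 22*q^2 - 6*q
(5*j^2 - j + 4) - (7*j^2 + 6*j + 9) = -2*j^2 - 7*j - 5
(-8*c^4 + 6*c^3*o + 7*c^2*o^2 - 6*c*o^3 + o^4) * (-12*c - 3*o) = 96*c^5 - 48*c^4*o - 102*c^3*o^2 + 51*c^2*o^3 + 6*c*o^4 - 3*o^5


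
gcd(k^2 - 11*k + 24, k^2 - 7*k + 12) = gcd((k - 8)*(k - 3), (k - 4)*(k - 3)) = k - 3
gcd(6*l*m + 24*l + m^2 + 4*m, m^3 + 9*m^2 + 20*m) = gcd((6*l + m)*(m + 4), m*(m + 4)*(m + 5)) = m + 4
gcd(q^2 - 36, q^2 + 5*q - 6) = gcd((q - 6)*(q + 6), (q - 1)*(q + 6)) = q + 6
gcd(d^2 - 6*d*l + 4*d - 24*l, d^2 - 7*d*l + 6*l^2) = d - 6*l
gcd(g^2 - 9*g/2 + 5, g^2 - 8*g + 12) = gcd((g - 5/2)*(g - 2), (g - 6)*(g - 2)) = g - 2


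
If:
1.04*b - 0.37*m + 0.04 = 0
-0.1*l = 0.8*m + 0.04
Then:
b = 0.355769230769231*m - 0.0384615384615385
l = -8.0*m - 0.4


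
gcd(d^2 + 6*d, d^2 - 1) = 1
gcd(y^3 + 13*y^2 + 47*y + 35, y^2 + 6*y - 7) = y + 7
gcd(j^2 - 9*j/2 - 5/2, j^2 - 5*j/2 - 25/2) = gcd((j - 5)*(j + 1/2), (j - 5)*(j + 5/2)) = j - 5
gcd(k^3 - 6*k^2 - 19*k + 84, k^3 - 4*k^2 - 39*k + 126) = k^2 - 10*k + 21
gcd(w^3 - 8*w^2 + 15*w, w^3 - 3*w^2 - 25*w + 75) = w^2 - 8*w + 15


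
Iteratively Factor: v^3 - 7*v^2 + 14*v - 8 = (v - 2)*(v^2 - 5*v + 4) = (v - 4)*(v - 2)*(v - 1)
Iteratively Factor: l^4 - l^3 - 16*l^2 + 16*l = (l + 4)*(l^3 - 5*l^2 + 4*l) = l*(l + 4)*(l^2 - 5*l + 4) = l*(l - 4)*(l + 4)*(l - 1)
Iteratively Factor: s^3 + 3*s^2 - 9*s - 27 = (s + 3)*(s^2 - 9) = (s + 3)^2*(s - 3)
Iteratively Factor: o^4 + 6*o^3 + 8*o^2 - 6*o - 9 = (o + 1)*(o^3 + 5*o^2 + 3*o - 9) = (o + 1)*(o + 3)*(o^2 + 2*o - 3) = (o + 1)*(o + 3)^2*(o - 1)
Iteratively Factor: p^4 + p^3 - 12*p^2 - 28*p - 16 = (p + 2)*(p^3 - p^2 - 10*p - 8) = (p + 1)*(p + 2)*(p^2 - 2*p - 8) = (p + 1)*(p + 2)^2*(p - 4)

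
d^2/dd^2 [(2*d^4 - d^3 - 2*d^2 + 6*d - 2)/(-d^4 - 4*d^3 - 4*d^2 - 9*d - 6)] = 2*(9*d^9 + 30*d^8 + 84*d^7 - 67*d^6 - 600*d^5 - 996*d^4 - 443*d^3 + 690*d^2 + 612*d + 510)/(d^12 + 12*d^11 + 60*d^10 + 187*d^9 + 474*d^8 + 984*d^7 + 1603*d^6 + 2304*d^5 + 2664*d^4 + 2457*d^3 + 1890*d^2 + 972*d + 216)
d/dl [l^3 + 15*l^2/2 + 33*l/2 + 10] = 3*l^2 + 15*l + 33/2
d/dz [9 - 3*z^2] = -6*z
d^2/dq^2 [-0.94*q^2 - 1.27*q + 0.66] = -1.88000000000000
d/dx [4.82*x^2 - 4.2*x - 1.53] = 9.64*x - 4.2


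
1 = 1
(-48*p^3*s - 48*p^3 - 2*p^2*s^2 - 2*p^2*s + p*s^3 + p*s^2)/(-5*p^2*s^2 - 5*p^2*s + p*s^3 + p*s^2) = (48*p^2 + 2*p*s - s^2)/(s*(5*p - s))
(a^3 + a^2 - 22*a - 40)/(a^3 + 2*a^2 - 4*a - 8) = (a^2 - a - 20)/(a^2 - 4)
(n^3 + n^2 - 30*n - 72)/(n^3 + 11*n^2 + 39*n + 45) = (n^2 - 2*n - 24)/(n^2 + 8*n + 15)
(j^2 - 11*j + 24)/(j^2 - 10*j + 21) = (j - 8)/(j - 7)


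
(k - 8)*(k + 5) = k^2 - 3*k - 40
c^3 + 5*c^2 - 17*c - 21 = (c - 3)*(c + 1)*(c + 7)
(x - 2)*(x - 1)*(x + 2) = x^3 - x^2 - 4*x + 4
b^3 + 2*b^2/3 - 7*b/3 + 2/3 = (b - 1)*(b - 1/3)*(b + 2)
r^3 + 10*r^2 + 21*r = r*(r + 3)*(r + 7)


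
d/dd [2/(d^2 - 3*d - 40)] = 2*(3 - 2*d)/(-d^2 + 3*d + 40)^2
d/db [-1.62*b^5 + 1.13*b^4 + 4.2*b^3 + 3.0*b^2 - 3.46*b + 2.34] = -8.1*b^4 + 4.52*b^3 + 12.6*b^2 + 6.0*b - 3.46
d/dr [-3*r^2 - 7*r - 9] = -6*r - 7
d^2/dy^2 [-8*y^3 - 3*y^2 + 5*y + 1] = -48*y - 6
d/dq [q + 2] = 1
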